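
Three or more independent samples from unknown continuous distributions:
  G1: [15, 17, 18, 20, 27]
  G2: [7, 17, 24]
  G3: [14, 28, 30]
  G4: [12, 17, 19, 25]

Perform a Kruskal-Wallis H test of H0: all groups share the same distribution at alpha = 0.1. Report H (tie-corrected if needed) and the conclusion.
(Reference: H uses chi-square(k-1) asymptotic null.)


Step 1: Combine all N = 15 observations and assign midranks.
sorted (value, group, rank): (7,G2,1), (12,G4,2), (14,G3,3), (15,G1,4), (17,G1,6), (17,G2,6), (17,G4,6), (18,G1,8), (19,G4,9), (20,G1,10), (24,G2,11), (25,G4,12), (27,G1,13), (28,G3,14), (30,G3,15)
Step 2: Sum ranks within each group.
R_1 = 41 (n_1 = 5)
R_2 = 18 (n_2 = 3)
R_3 = 32 (n_3 = 3)
R_4 = 29 (n_4 = 4)
Step 3: H = 12/(N(N+1)) * sum(R_i^2/n_i) - 3(N+1)
     = 12/(15*16) * (41^2/5 + 18^2/3 + 32^2/3 + 29^2/4) - 3*16
     = 0.050000 * 995.783 - 48
     = 1.789167.
Step 4: Ties present; correction factor C = 1 - 24/(15^3 - 15) = 0.992857. Corrected H = 1.789167 / 0.992857 = 1.802038.
Step 5: Under H0, H ~ chi^2(3); p-value = 0.614491.
Step 6: alpha = 0.1. fail to reject H0.

H = 1.8020, df = 3, p = 0.614491, fail to reject H0.


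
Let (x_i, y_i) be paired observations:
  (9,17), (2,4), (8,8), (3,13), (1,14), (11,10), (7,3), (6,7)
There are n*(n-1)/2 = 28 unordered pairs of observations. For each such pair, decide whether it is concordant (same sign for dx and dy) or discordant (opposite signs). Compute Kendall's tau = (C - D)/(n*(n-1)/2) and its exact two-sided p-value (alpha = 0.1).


Step 1: Enumerate the 28 unordered pairs (i,j) with i<j and classify each by sign(x_j-x_i) * sign(y_j-y_i).
  (1,2):dx=-7,dy=-13->C; (1,3):dx=-1,dy=-9->C; (1,4):dx=-6,dy=-4->C; (1,5):dx=-8,dy=-3->C
  (1,6):dx=+2,dy=-7->D; (1,7):dx=-2,dy=-14->C; (1,8):dx=-3,dy=-10->C; (2,3):dx=+6,dy=+4->C
  (2,4):dx=+1,dy=+9->C; (2,5):dx=-1,dy=+10->D; (2,6):dx=+9,dy=+6->C; (2,7):dx=+5,dy=-1->D
  (2,8):dx=+4,dy=+3->C; (3,4):dx=-5,dy=+5->D; (3,5):dx=-7,dy=+6->D; (3,6):dx=+3,dy=+2->C
  (3,7):dx=-1,dy=-5->C; (3,8):dx=-2,dy=-1->C; (4,5):dx=-2,dy=+1->D; (4,6):dx=+8,dy=-3->D
  (4,7):dx=+4,dy=-10->D; (4,8):dx=+3,dy=-6->D; (5,6):dx=+10,dy=-4->D; (5,7):dx=+6,dy=-11->D
  (5,8):dx=+5,dy=-7->D; (6,7):dx=-4,dy=-7->C; (6,8):dx=-5,dy=-3->C; (7,8):dx=-1,dy=+4->D
Step 2: C = 15, D = 13, total pairs = 28.
Step 3: tau = (C - D)/(n(n-1)/2) = (15 - 13)/28 = 0.071429.
Step 4: Exact two-sided p-value (enumerate n! = 40320 permutations of y under H0): p = 0.904861.
Step 5: alpha = 0.1. fail to reject H0.

tau_b = 0.0714 (C=15, D=13), p = 0.904861, fail to reject H0.


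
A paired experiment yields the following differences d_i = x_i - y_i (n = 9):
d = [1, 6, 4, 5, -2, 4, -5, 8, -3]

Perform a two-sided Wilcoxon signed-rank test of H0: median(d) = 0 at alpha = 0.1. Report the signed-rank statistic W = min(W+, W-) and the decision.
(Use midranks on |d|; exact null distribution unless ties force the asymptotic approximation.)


Step 1: Drop any zero differences (none here) and take |d_i|.
|d| = [1, 6, 4, 5, 2, 4, 5, 8, 3]
Step 2: Midrank |d_i| (ties get averaged ranks).
ranks: |1|->1, |6|->8, |4|->4.5, |5|->6.5, |2|->2, |4|->4.5, |5|->6.5, |8|->9, |3|->3
Step 3: Attach original signs; sum ranks with positive sign and with negative sign.
W+ = 1 + 8 + 4.5 + 6.5 + 4.5 + 9 = 33.5
W- = 2 + 6.5 + 3 = 11.5
(Check: W+ + W- = 45 should equal n(n+1)/2 = 45.)
Step 4: Test statistic W = min(W+, W-) = 11.5.
Step 5: Ties in |d|, so use the tie-corrected normal approximation.
        E[W] = n(n+1)/4 = 9*10/4 = 22.5.
        Tie groups: |d|=4 (t=2), |d|=5 (t=2); sum(t^3 - t) = 12.
        Var[W] = n(n+1)(2n+1)/24 - sum(t^3-t)/48 = 1710/24 - 12/48 = 71.
        z = (W - E[W]) / sqrt(Var[W]) = (11.5 - 22.5) / 8.4261 = -1.3055.
        Two-sided p = 2*Phi(z) = 0.191736.
Step 6: alpha = 0.1. fail to reject H0.

W+ = 33.5, W- = 11.5, W = min = 11.5, p = 0.191736, fail to reject H0.


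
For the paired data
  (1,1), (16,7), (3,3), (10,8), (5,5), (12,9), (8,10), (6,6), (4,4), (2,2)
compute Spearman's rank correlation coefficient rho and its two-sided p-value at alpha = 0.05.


Step 1: Rank x and y separately (midranks; no ties here).
rank(x): 1->1, 16->10, 3->3, 10->8, 5->5, 12->9, 8->7, 6->6, 4->4, 2->2
rank(y): 1->1, 7->7, 3->3, 8->8, 5->5, 9->9, 10->10, 6->6, 4->4, 2->2
Step 2: d_i = R_x(i) - R_y(i); compute d_i^2.
  (1-1)^2=0, (10-7)^2=9, (3-3)^2=0, (8-8)^2=0, (5-5)^2=0, (9-9)^2=0, (7-10)^2=9, (6-6)^2=0, (4-4)^2=0, (2-2)^2=0
sum(d^2) = 18.
Step 3: rho = 1 - 6*18 / (10*(10^2 - 1)) = 1 - 108/990 = 0.890909.
Step 4: Under H0, t = rho * sqrt((n-2)/(1-rho^2)) = 5.5482 ~ t(8).
Step 5: Two-sided p-value from the t-distribution with 8 df = 0.000542.
Step 6: alpha = 0.05. reject H0.

rho = 0.8909, p = 0.000542, reject H0 at alpha = 0.05.


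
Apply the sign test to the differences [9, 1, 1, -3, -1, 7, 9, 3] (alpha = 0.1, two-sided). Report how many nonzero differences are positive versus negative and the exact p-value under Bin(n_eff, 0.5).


Step 1: Discard zero differences. Original n = 8; n_eff = number of nonzero differences = 8.
Nonzero differences (with sign): +9, +1, +1, -3, -1, +7, +9, +3
Step 2: Count signs: positive = 6, negative = 2.
Step 3: Under H0: P(positive) = 0.5, so the number of positives S ~ Bin(8, 0.5).
Step 4: Two-sided exact p-value = sum of Bin(8,0.5) probabilities at or below the observed probability = 0.289062.
Step 5: alpha = 0.1. fail to reject H0.

n_eff = 8, pos = 6, neg = 2, p = 0.289062, fail to reject H0.


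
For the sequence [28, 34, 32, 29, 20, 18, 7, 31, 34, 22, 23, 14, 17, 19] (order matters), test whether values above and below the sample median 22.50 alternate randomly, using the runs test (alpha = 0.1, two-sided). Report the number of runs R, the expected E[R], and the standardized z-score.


Step 1: Compute median = 22.50; label A = above, B = below.
Labels in order: AAAABBBAABABBB  (n_A = 7, n_B = 7)
Step 2: Count runs R = 6.
Step 3: Under H0 (random ordering), E[R] = 2*n_A*n_B/(n_A+n_B) + 1 = 2*7*7/14 + 1 = 8.0000.
        Var[R] = 2*n_A*n_B*(2*n_A*n_B - n_A - n_B) / ((n_A+n_B)^2 * (n_A+n_B-1)) = 8232/2548 = 3.2308.
        SD[R] = 1.7974.
Step 4: Continuity-corrected z = (R + 0.5 - E[R]) / SD[R] = (6 + 0.5 - 8.0000) / 1.7974 = -0.8345.
Step 5: Two-sided p-value via normal approximation = 2*(1 - Phi(|z|)) = 0.403986.
Step 6: alpha = 0.1. fail to reject H0.

R = 6, z = -0.8345, p = 0.403986, fail to reject H0.


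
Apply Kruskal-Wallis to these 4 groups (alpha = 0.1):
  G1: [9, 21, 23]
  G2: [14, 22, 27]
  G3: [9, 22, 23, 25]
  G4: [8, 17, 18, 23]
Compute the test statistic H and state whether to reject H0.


Step 1: Combine all N = 14 observations and assign midranks.
sorted (value, group, rank): (8,G4,1), (9,G1,2.5), (9,G3,2.5), (14,G2,4), (17,G4,5), (18,G4,6), (21,G1,7), (22,G2,8.5), (22,G3,8.5), (23,G1,11), (23,G3,11), (23,G4,11), (25,G3,13), (27,G2,14)
Step 2: Sum ranks within each group.
R_1 = 20.5 (n_1 = 3)
R_2 = 26.5 (n_2 = 3)
R_3 = 35 (n_3 = 4)
R_4 = 23 (n_4 = 4)
Step 3: H = 12/(N(N+1)) * sum(R_i^2/n_i) - 3(N+1)
     = 12/(14*15) * (20.5^2/3 + 26.5^2/3 + 35^2/4 + 23^2/4) - 3*15
     = 0.057143 * 812.667 - 45
     = 1.438095.
Step 4: Ties present; correction factor C = 1 - 36/(14^3 - 14) = 0.986813. Corrected H = 1.438095 / 0.986813 = 1.457313.
Step 5: Under H0, H ~ chi^2(3); p-value = 0.692157.
Step 6: alpha = 0.1. fail to reject H0.

H = 1.4573, df = 3, p = 0.692157, fail to reject H0.


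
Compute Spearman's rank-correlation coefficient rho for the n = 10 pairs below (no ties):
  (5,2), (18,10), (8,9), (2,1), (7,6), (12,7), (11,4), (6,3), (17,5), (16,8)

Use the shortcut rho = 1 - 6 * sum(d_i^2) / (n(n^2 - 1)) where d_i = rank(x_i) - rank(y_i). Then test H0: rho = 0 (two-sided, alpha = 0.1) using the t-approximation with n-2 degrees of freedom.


Step 1: Rank x and y separately (midranks; no ties here).
rank(x): 5->2, 18->10, 8->5, 2->1, 7->4, 12->7, 11->6, 6->3, 17->9, 16->8
rank(y): 2->2, 10->10, 9->9, 1->1, 6->6, 7->7, 4->4, 3->3, 5->5, 8->8
Step 2: d_i = R_x(i) - R_y(i); compute d_i^2.
  (2-2)^2=0, (10-10)^2=0, (5-9)^2=16, (1-1)^2=0, (4-6)^2=4, (7-7)^2=0, (6-4)^2=4, (3-3)^2=0, (9-5)^2=16, (8-8)^2=0
sum(d^2) = 40.
Step 3: rho = 1 - 6*40 / (10*(10^2 - 1)) = 1 - 240/990 = 0.757576.
Step 4: Under H0, t = rho * sqrt((n-2)/(1-rho^2)) = 3.2827 ~ t(8).
Step 5: Two-sided p-value from the t-distribution with 8 df = 0.011143.
Step 6: alpha = 0.1. reject H0.

rho = 0.7576, p = 0.011143, reject H0 at alpha = 0.1.


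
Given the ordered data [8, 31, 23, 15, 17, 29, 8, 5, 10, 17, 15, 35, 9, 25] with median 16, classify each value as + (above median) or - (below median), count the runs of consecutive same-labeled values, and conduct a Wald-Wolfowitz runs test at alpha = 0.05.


Step 1: Compute median = 16; label A = above, B = below.
Labels in order: BAABAABBBABABA  (n_A = 7, n_B = 7)
Step 2: Count runs R = 10.
Step 3: Under H0 (random ordering), E[R] = 2*n_A*n_B/(n_A+n_B) + 1 = 2*7*7/14 + 1 = 8.0000.
        Var[R] = 2*n_A*n_B*(2*n_A*n_B - n_A - n_B) / ((n_A+n_B)^2 * (n_A+n_B-1)) = 8232/2548 = 3.2308.
        SD[R] = 1.7974.
Step 4: Continuity-corrected z = (R - 0.5 - E[R]) / SD[R] = (10 - 0.5 - 8.0000) / 1.7974 = 0.8345.
Step 5: Two-sided p-value via normal approximation = 2*(1 - Phi(|z|)) = 0.403986.
Step 6: alpha = 0.05. fail to reject H0.

R = 10, z = 0.8345, p = 0.403986, fail to reject H0.


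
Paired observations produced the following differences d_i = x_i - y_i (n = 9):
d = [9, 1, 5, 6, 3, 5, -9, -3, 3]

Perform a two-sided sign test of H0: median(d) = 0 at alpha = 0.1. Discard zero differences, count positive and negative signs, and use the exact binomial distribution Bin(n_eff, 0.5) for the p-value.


Step 1: Discard zero differences. Original n = 9; n_eff = number of nonzero differences = 9.
Nonzero differences (with sign): +9, +1, +5, +6, +3, +5, -9, -3, +3
Step 2: Count signs: positive = 7, negative = 2.
Step 3: Under H0: P(positive) = 0.5, so the number of positives S ~ Bin(9, 0.5).
Step 4: Two-sided exact p-value = sum of Bin(9,0.5) probabilities at or below the observed probability = 0.179688.
Step 5: alpha = 0.1. fail to reject H0.

n_eff = 9, pos = 7, neg = 2, p = 0.179688, fail to reject H0.


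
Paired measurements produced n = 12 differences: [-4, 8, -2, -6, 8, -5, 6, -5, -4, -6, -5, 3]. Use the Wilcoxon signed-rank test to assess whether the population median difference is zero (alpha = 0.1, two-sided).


Step 1: Drop any zero differences (none here) and take |d_i|.
|d| = [4, 8, 2, 6, 8, 5, 6, 5, 4, 6, 5, 3]
Step 2: Midrank |d_i| (ties get averaged ranks).
ranks: |4|->3.5, |8|->11.5, |2|->1, |6|->9, |8|->11.5, |5|->6, |6|->9, |5|->6, |4|->3.5, |6|->9, |5|->6, |3|->2
Step 3: Attach original signs; sum ranks with positive sign and with negative sign.
W+ = 11.5 + 11.5 + 9 + 2 = 34
W- = 3.5 + 1 + 9 + 6 + 6 + 3.5 + 9 + 6 = 44
(Check: W+ + W- = 78 should equal n(n+1)/2 = 78.)
Step 4: Test statistic W = min(W+, W-) = 34.
Step 5: Ties in |d|, so use the tie-corrected normal approximation.
        E[W] = n(n+1)/4 = 12*13/4 = 39.
        Tie groups: |d|=4 (t=2), |d|=5 (t=3), |d|=6 (t=3), |d|=8 (t=2); sum(t^3 - t) = 60.
        Var[W] = n(n+1)(2n+1)/24 - sum(t^3-t)/48 = 3900/24 - 60/48 = 161.25.
        z = (W - E[W]) / sqrt(Var[W]) = (34 - 39) / 12.6984 = -0.3937.
        Two-sided p = 2*Phi(z) = 0.693766.
Step 6: alpha = 0.1. fail to reject H0.

W+ = 34, W- = 44, W = min = 34, p = 0.693766, fail to reject H0.


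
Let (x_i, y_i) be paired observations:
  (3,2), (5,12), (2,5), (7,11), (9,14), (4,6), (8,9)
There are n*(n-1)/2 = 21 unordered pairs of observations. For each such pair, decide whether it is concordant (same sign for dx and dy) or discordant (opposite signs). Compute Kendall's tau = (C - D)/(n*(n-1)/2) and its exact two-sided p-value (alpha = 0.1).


Step 1: Enumerate the 21 unordered pairs (i,j) with i<j and classify each by sign(x_j-x_i) * sign(y_j-y_i).
  (1,2):dx=+2,dy=+10->C; (1,3):dx=-1,dy=+3->D; (1,4):dx=+4,dy=+9->C; (1,5):dx=+6,dy=+12->C
  (1,6):dx=+1,dy=+4->C; (1,7):dx=+5,dy=+7->C; (2,3):dx=-3,dy=-7->C; (2,4):dx=+2,dy=-1->D
  (2,5):dx=+4,dy=+2->C; (2,6):dx=-1,dy=-6->C; (2,7):dx=+3,dy=-3->D; (3,4):dx=+5,dy=+6->C
  (3,5):dx=+7,dy=+9->C; (3,6):dx=+2,dy=+1->C; (3,7):dx=+6,dy=+4->C; (4,5):dx=+2,dy=+3->C
  (4,6):dx=-3,dy=-5->C; (4,7):dx=+1,dy=-2->D; (5,6):dx=-5,dy=-8->C; (5,7):dx=-1,dy=-5->C
  (6,7):dx=+4,dy=+3->C
Step 2: C = 17, D = 4, total pairs = 21.
Step 3: tau = (C - D)/(n(n-1)/2) = (17 - 4)/21 = 0.619048.
Step 4: Exact two-sided p-value (enumerate n! = 5040 permutations of y under H0): p = 0.069048.
Step 5: alpha = 0.1. reject H0.

tau_b = 0.6190 (C=17, D=4), p = 0.069048, reject H0.


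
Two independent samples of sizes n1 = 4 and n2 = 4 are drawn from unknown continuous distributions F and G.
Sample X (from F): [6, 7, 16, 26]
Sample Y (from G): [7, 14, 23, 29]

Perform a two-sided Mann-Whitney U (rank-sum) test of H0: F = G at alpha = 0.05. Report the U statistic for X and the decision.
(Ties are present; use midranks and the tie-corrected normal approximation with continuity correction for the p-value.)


Step 1: Combine and sort all 8 observations; assign midranks.
sorted (value, group): (6,X), (7,X), (7,Y), (14,Y), (16,X), (23,Y), (26,X), (29,Y)
ranks: 6->1, 7->2.5, 7->2.5, 14->4, 16->5, 23->6, 26->7, 29->8
Step 2: Rank sum for X: R1 = 1 + 2.5 + 5 + 7 = 15.5.
Step 3: U_X = R1 - n1(n1+1)/2 = 15.5 - 4*5/2 = 15.5 - 10 = 5.5.
       U_Y = n1*n2 - U_X = 16 - 5.5 = 10.5.
Step 4: Ties are present, so use the tie-corrected normal approximation (with continuity correction) for the p-value.
Step 5: p-value = 0.561363; compare to alpha = 0.05. fail to reject H0.

U_X = 5.5, p = 0.561363, fail to reject H0 at alpha = 0.05.


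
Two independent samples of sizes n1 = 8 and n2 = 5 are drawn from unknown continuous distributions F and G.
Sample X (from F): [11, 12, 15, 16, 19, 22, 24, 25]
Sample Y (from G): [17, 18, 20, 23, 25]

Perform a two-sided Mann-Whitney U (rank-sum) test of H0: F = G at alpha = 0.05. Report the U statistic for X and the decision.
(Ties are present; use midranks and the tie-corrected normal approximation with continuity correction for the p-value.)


Step 1: Combine and sort all 13 observations; assign midranks.
sorted (value, group): (11,X), (12,X), (15,X), (16,X), (17,Y), (18,Y), (19,X), (20,Y), (22,X), (23,Y), (24,X), (25,X), (25,Y)
ranks: 11->1, 12->2, 15->3, 16->4, 17->5, 18->6, 19->7, 20->8, 22->9, 23->10, 24->11, 25->12.5, 25->12.5
Step 2: Rank sum for X: R1 = 1 + 2 + 3 + 4 + 7 + 9 + 11 + 12.5 = 49.5.
Step 3: U_X = R1 - n1(n1+1)/2 = 49.5 - 8*9/2 = 49.5 - 36 = 13.5.
       U_Y = n1*n2 - U_X = 40 - 13.5 = 26.5.
Step 4: Ties are present, so use the tie-corrected normal approximation (with continuity correction) for the p-value.
Step 5: p-value = 0.379120; compare to alpha = 0.05. fail to reject H0.

U_X = 13.5, p = 0.379120, fail to reject H0 at alpha = 0.05.


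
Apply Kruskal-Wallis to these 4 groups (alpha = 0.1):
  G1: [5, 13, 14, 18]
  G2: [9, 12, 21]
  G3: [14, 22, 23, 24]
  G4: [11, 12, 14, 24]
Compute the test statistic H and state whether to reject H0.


Step 1: Combine all N = 15 observations and assign midranks.
sorted (value, group, rank): (5,G1,1), (9,G2,2), (11,G4,3), (12,G2,4.5), (12,G4,4.5), (13,G1,6), (14,G1,8), (14,G3,8), (14,G4,8), (18,G1,10), (21,G2,11), (22,G3,12), (23,G3,13), (24,G3,14.5), (24,G4,14.5)
Step 2: Sum ranks within each group.
R_1 = 25 (n_1 = 4)
R_2 = 17.5 (n_2 = 3)
R_3 = 47.5 (n_3 = 4)
R_4 = 30 (n_4 = 4)
Step 3: H = 12/(N(N+1)) * sum(R_i^2/n_i) - 3(N+1)
     = 12/(15*16) * (25^2/4 + 17.5^2/3 + 47.5^2/4 + 30^2/4) - 3*16
     = 0.050000 * 1047.4 - 48
     = 4.369792.
Step 4: Ties present; correction factor C = 1 - 36/(15^3 - 15) = 0.989286. Corrected H = 4.369792 / 0.989286 = 4.417118.
Step 5: Under H0, H ~ chi^2(3); p-value = 0.219803.
Step 6: alpha = 0.1. fail to reject H0.

H = 4.4171, df = 3, p = 0.219803, fail to reject H0.


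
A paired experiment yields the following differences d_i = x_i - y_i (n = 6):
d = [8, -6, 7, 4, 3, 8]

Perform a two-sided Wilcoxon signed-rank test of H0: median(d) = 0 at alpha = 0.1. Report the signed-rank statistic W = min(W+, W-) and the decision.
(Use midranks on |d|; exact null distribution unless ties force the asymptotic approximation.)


Step 1: Drop any zero differences (none here) and take |d_i|.
|d| = [8, 6, 7, 4, 3, 8]
Step 2: Midrank |d_i| (ties get averaged ranks).
ranks: |8|->5.5, |6|->3, |7|->4, |4|->2, |3|->1, |8|->5.5
Step 3: Attach original signs; sum ranks with positive sign and with negative sign.
W+ = 5.5 + 4 + 2 + 1 + 5.5 = 18
W- = 3 = 3
(Check: W+ + W- = 21 should equal n(n+1)/2 = 21.)
Step 4: Test statistic W = min(W+, W-) = 3.
Step 5: Ties in |d|, so use the tie-corrected normal approximation.
        E[W] = n(n+1)/4 = 6*7/4 = 10.5.
        Tie groups: |d|=8 (t=2); sum(t^3 - t) = 6.
        Var[W] = n(n+1)(2n+1)/24 - sum(t^3-t)/48 = 546/24 - 6/48 = 22.625.
        z = (W - E[W]) / sqrt(Var[W]) = (3 - 10.5) / 4.7566 = -1.5768.
        Two-sided p = 2*Phi(z) = 0.114850.
Step 6: alpha = 0.1. fail to reject H0.

W+ = 18, W- = 3, W = min = 3, p = 0.114850, fail to reject H0.


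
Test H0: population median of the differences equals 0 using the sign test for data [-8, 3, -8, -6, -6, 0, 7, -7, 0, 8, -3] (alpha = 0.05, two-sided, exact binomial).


Step 1: Discard zero differences. Original n = 11; n_eff = number of nonzero differences = 9.
Nonzero differences (with sign): -8, +3, -8, -6, -6, +7, -7, +8, -3
Step 2: Count signs: positive = 3, negative = 6.
Step 3: Under H0: P(positive) = 0.5, so the number of positives S ~ Bin(9, 0.5).
Step 4: Two-sided exact p-value = sum of Bin(9,0.5) probabilities at or below the observed probability = 0.507812.
Step 5: alpha = 0.05. fail to reject H0.

n_eff = 9, pos = 3, neg = 6, p = 0.507812, fail to reject H0.


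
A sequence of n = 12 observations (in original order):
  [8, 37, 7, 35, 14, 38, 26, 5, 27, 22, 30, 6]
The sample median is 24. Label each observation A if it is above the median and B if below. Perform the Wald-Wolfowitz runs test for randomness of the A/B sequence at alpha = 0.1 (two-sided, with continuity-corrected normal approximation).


Step 1: Compute median = 24; label A = above, B = below.
Labels in order: BABABAABABAB  (n_A = 6, n_B = 6)
Step 2: Count runs R = 11.
Step 3: Under H0 (random ordering), E[R] = 2*n_A*n_B/(n_A+n_B) + 1 = 2*6*6/12 + 1 = 7.0000.
        Var[R] = 2*n_A*n_B*(2*n_A*n_B - n_A - n_B) / ((n_A+n_B)^2 * (n_A+n_B-1)) = 4320/1584 = 2.7273.
        SD[R] = 1.6514.
Step 4: Continuity-corrected z = (R - 0.5 - E[R]) / SD[R] = (11 - 0.5 - 7.0000) / 1.6514 = 2.1194.
Step 5: Two-sided p-value via normal approximation = 2*(1 - Phi(|z|)) = 0.034060.
Step 6: alpha = 0.1. reject H0.

R = 11, z = 2.1194, p = 0.034060, reject H0.


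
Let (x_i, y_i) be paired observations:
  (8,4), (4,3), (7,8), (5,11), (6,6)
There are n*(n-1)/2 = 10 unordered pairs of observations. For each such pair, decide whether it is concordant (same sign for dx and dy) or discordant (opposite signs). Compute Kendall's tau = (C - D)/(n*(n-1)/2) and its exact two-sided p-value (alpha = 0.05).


Step 1: Enumerate the 10 unordered pairs (i,j) with i<j and classify each by sign(x_j-x_i) * sign(y_j-y_i).
  (1,2):dx=-4,dy=-1->C; (1,3):dx=-1,dy=+4->D; (1,4):dx=-3,dy=+7->D; (1,5):dx=-2,dy=+2->D
  (2,3):dx=+3,dy=+5->C; (2,4):dx=+1,dy=+8->C; (2,5):dx=+2,dy=+3->C; (3,4):dx=-2,dy=+3->D
  (3,5):dx=-1,dy=-2->C; (4,5):dx=+1,dy=-5->D
Step 2: C = 5, D = 5, total pairs = 10.
Step 3: tau = (C - D)/(n(n-1)/2) = (5 - 5)/10 = 0.000000.
Step 4: Exact two-sided p-value (enumerate n! = 120 permutations of y under H0): p = 1.000000.
Step 5: alpha = 0.05. fail to reject H0.

tau_b = 0.0000 (C=5, D=5), p = 1.000000, fail to reject H0.


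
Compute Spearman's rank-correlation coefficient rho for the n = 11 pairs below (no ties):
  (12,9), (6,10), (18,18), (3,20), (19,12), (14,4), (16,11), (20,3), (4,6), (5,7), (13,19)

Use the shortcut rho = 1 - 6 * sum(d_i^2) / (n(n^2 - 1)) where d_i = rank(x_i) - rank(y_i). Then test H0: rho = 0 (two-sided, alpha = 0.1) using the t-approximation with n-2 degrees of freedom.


Step 1: Rank x and y separately (midranks; no ties here).
rank(x): 12->5, 6->4, 18->9, 3->1, 19->10, 14->7, 16->8, 20->11, 4->2, 5->3, 13->6
rank(y): 9->5, 10->6, 18->9, 20->11, 12->8, 4->2, 11->7, 3->1, 6->3, 7->4, 19->10
Step 2: d_i = R_x(i) - R_y(i); compute d_i^2.
  (5-5)^2=0, (4-6)^2=4, (9-9)^2=0, (1-11)^2=100, (10-8)^2=4, (7-2)^2=25, (8-7)^2=1, (11-1)^2=100, (2-3)^2=1, (3-4)^2=1, (6-10)^2=16
sum(d^2) = 252.
Step 3: rho = 1 - 6*252 / (11*(11^2 - 1)) = 1 - 1512/1320 = -0.145455.
Step 4: Under H0, t = rho * sqrt((n-2)/(1-rho^2)) = -0.4411 ~ t(9).
Step 5: Two-sided p-value from the t-distribution with 9 df = 0.669579.
Step 6: alpha = 0.1. fail to reject H0.

rho = -0.1455, p = 0.669579, fail to reject H0 at alpha = 0.1.


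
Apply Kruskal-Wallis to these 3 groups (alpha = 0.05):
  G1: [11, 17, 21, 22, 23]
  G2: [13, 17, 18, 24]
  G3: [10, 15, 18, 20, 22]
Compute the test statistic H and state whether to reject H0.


Step 1: Combine all N = 14 observations and assign midranks.
sorted (value, group, rank): (10,G3,1), (11,G1,2), (13,G2,3), (15,G3,4), (17,G1,5.5), (17,G2,5.5), (18,G2,7.5), (18,G3,7.5), (20,G3,9), (21,G1,10), (22,G1,11.5), (22,G3,11.5), (23,G1,13), (24,G2,14)
Step 2: Sum ranks within each group.
R_1 = 42 (n_1 = 5)
R_2 = 30 (n_2 = 4)
R_3 = 33 (n_3 = 5)
Step 3: H = 12/(N(N+1)) * sum(R_i^2/n_i) - 3(N+1)
     = 12/(14*15) * (42^2/5 + 30^2/4 + 33^2/5) - 3*15
     = 0.057143 * 795.6 - 45
     = 0.462857.
Step 4: Ties present; correction factor C = 1 - 18/(14^3 - 14) = 0.993407. Corrected H = 0.462857 / 0.993407 = 0.465929.
Step 5: Under H0, H ~ chi^2(2); p-value = 0.792182.
Step 6: alpha = 0.05. fail to reject H0.

H = 0.4659, df = 2, p = 0.792182, fail to reject H0.


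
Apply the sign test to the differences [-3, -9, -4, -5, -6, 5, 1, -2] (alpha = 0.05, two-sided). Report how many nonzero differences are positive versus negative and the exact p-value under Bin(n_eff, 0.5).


Step 1: Discard zero differences. Original n = 8; n_eff = number of nonzero differences = 8.
Nonzero differences (with sign): -3, -9, -4, -5, -6, +5, +1, -2
Step 2: Count signs: positive = 2, negative = 6.
Step 3: Under H0: P(positive) = 0.5, so the number of positives S ~ Bin(8, 0.5).
Step 4: Two-sided exact p-value = sum of Bin(8,0.5) probabilities at or below the observed probability = 0.289062.
Step 5: alpha = 0.05. fail to reject H0.

n_eff = 8, pos = 2, neg = 6, p = 0.289062, fail to reject H0.


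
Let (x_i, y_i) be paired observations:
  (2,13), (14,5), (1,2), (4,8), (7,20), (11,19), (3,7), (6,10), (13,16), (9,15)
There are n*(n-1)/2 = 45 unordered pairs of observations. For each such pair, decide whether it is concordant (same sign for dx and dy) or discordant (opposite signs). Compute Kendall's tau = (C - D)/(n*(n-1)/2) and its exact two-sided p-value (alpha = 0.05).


Step 1: Enumerate the 45 unordered pairs (i,j) with i<j and classify each by sign(x_j-x_i) * sign(y_j-y_i).
  (1,2):dx=+12,dy=-8->D; (1,3):dx=-1,dy=-11->C; (1,4):dx=+2,dy=-5->D; (1,5):dx=+5,dy=+7->C
  (1,6):dx=+9,dy=+6->C; (1,7):dx=+1,dy=-6->D; (1,8):dx=+4,dy=-3->D; (1,9):dx=+11,dy=+3->C
  (1,10):dx=+7,dy=+2->C; (2,3):dx=-13,dy=-3->C; (2,4):dx=-10,dy=+3->D; (2,5):dx=-7,dy=+15->D
  (2,6):dx=-3,dy=+14->D; (2,7):dx=-11,dy=+2->D; (2,8):dx=-8,dy=+5->D; (2,9):dx=-1,dy=+11->D
  (2,10):dx=-5,dy=+10->D; (3,4):dx=+3,dy=+6->C; (3,5):dx=+6,dy=+18->C; (3,6):dx=+10,dy=+17->C
  (3,7):dx=+2,dy=+5->C; (3,8):dx=+5,dy=+8->C; (3,9):dx=+12,dy=+14->C; (3,10):dx=+8,dy=+13->C
  (4,5):dx=+3,dy=+12->C; (4,6):dx=+7,dy=+11->C; (4,7):dx=-1,dy=-1->C; (4,8):dx=+2,dy=+2->C
  (4,9):dx=+9,dy=+8->C; (4,10):dx=+5,dy=+7->C; (5,6):dx=+4,dy=-1->D; (5,7):dx=-4,dy=-13->C
  (5,8):dx=-1,dy=-10->C; (5,9):dx=+6,dy=-4->D; (5,10):dx=+2,dy=-5->D; (6,7):dx=-8,dy=-12->C
  (6,8):dx=-5,dy=-9->C; (6,9):dx=+2,dy=-3->D; (6,10):dx=-2,dy=-4->C; (7,8):dx=+3,dy=+3->C
  (7,9):dx=+10,dy=+9->C; (7,10):dx=+6,dy=+8->C; (8,9):dx=+7,dy=+6->C; (8,10):dx=+3,dy=+5->C
  (9,10):dx=-4,dy=-1->C
Step 2: C = 30, D = 15, total pairs = 45.
Step 3: tau = (C - D)/(n(n-1)/2) = (30 - 15)/45 = 0.333333.
Step 4: Exact two-sided p-value (enumerate n! = 3628800 permutations of y under H0): p = 0.216373.
Step 5: alpha = 0.05. fail to reject H0.

tau_b = 0.3333 (C=30, D=15), p = 0.216373, fail to reject H0.


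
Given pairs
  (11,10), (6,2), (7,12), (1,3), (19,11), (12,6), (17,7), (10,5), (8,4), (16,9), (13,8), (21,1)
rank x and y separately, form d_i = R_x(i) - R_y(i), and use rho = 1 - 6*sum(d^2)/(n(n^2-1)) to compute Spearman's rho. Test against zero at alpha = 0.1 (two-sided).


Step 1: Rank x and y separately (midranks; no ties here).
rank(x): 11->6, 6->2, 7->3, 1->1, 19->11, 12->7, 17->10, 10->5, 8->4, 16->9, 13->8, 21->12
rank(y): 10->10, 2->2, 12->12, 3->3, 11->11, 6->6, 7->7, 5->5, 4->4, 9->9, 8->8, 1->1
Step 2: d_i = R_x(i) - R_y(i); compute d_i^2.
  (6-10)^2=16, (2-2)^2=0, (3-12)^2=81, (1-3)^2=4, (11-11)^2=0, (7-6)^2=1, (10-7)^2=9, (5-5)^2=0, (4-4)^2=0, (9-9)^2=0, (8-8)^2=0, (12-1)^2=121
sum(d^2) = 232.
Step 3: rho = 1 - 6*232 / (12*(12^2 - 1)) = 1 - 1392/1716 = 0.188811.
Step 4: Under H0, t = rho * sqrt((n-2)/(1-rho^2)) = 0.6080 ~ t(10).
Step 5: Two-sided p-value from the t-distribution with 10 df = 0.556737.
Step 6: alpha = 0.1. fail to reject H0.

rho = 0.1888, p = 0.556737, fail to reject H0 at alpha = 0.1.


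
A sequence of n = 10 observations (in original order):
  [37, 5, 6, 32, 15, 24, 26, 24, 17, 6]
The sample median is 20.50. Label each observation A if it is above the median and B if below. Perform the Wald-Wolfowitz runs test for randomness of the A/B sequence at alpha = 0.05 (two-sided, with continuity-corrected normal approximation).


Step 1: Compute median = 20.50; label A = above, B = below.
Labels in order: ABBABAAABB  (n_A = 5, n_B = 5)
Step 2: Count runs R = 6.
Step 3: Under H0 (random ordering), E[R] = 2*n_A*n_B/(n_A+n_B) + 1 = 2*5*5/10 + 1 = 6.0000.
        Var[R] = 2*n_A*n_B*(2*n_A*n_B - n_A - n_B) / ((n_A+n_B)^2 * (n_A+n_B-1)) = 2000/900 = 2.2222.
        SD[R] = 1.4907.
Step 4: R = E[R], so z = 0 with no continuity correction.
Step 5: Two-sided p-value via normal approximation = 2*(1 - Phi(|z|)) = 1.000000.
Step 6: alpha = 0.05. fail to reject H0.

R = 6, z = 0.0000, p = 1.000000, fail to reject H0.


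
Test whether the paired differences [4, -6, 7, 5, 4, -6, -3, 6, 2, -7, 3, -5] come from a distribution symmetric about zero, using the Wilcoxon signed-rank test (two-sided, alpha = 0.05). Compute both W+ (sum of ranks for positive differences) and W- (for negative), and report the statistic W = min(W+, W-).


Step 1: Drop any zero differences (none here) and take |d_i|.
|d| = [4, 6, 7, 5, 4, 6, 3, 6, 2, 7, 3, 5]
Step 2: Midrank |d_i| (ties get averaged ranks).
ranks: |4|->4.5, |6|->9, |7|->11.5, |5|->6.5, |4|->4.5, |6|->9, |3|->2.5, |6|->9, |2|->1, |7|->11.5, |3|->2.5, |5|->6.5
Step 3: Attach original signs; sum ranks with positive sign and with negative sign.
W+ = 4.5 + 11.5 + 6.5 + 4.5 + 9 + 1 + 2.5 = 39.5
W- = 9 + 9 + 2.5 + 11.5 + 6.5 = 38.5
(Check: W+ + W- = 78 should equal n(n+1)/2 = 78.)
Step 4: Test statistic W = min(W+, W-) = 38.5.
Step 5: Ties in |d|, so use the tie-corrected normal approximation.
        E[W] = n(n+1)/4 = 12*13/4 = 39.
        Tie groups: |d|=3 (t=2), |d|=4 (t=2), |d|=5 (t=2), |d|=6 (t=3), |d|=7 (t=2); sum(t^3 - t) = 48.
        Var[W] = n(n+1)(2n+1)/24 - sum(t^3-t)/48 = 3900/24 - 48/48 = 161.5.
        z = (W - E[W]) / sqrt(Var[W]) = (38.5 - 39) / 12.7083 = -0.0393.
        Two-sided p = 2*Phi(z) = 0.968616.
Step 6: alpha = 0.05. fail to reject H0.

W+ = 39.5, W- = 38.5, W = min = 38.5, p = 0.968616, fail to reject H0.


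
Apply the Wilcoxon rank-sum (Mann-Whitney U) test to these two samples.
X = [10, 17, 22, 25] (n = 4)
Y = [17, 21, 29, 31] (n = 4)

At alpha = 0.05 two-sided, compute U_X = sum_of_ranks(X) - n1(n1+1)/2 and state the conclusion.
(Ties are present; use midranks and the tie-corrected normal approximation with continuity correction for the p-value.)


Step 1: Combine and sort all 8 observations; assign midranks.
sorted (value, group): (10,X), (17,X), (17,Y), (21,Y), (22,X), (25,X), (29,Y), (31,Y)
ranks: 10->1, 17->2.5, 17->2.5, 21->4, 22->5, 25->6, 29->7, 31->8
Step 2: Rank sum for X: R1 = 1 + 2.5 + 5 + 6 = 14.5.
Step 3: U_X = R1 - n1(n1+1)/2 = 14.5 - 4*5/2 = 14.5 - 10 = 4.5.
       U_Y = n1*n2 - U_X = 16 - 4.5 = 11.5.
Step 4: Ties are present, so use the tie-corrected normal approximation (with continuity correction) for the p-value.
Step 5: p-value = 0.383630; compare to alpha = 0.05. fail to reject H0.

U_X = 4.5, p = 0.383630, fail to reject H0 at alpha = 0.05.


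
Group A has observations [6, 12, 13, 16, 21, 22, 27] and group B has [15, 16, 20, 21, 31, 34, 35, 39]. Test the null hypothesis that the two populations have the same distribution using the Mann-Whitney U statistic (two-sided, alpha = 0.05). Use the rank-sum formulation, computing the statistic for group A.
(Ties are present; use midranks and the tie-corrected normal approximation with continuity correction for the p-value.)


Step 1: Combine and sort all 15 observations; assign midranks.
sorted (value, group): (6,X), (12,X), (13,X), (15,Y), (16,X), (16,Y), (20,Y), (21,X), (21,Y), (22,X), (27,X), (31,Y), (34,Y), (35,Y), (39,Y)
ranks: 6->1, 12->2, 13->3, 15->4, 16->5.5, 16->5.5, 20->7, 21->8.5, 21->8.5, 22->10, 27->11, 31->12, 34->13, 35->14, 39->15
Step 2: Rank sum for X: R1 = 1 + 2 + 3 + 5.5 + 8.5 + 10 + 11 = 41.
Step 3: U_X = R1 - n1(n1+1)/2 = 41 - 7*8/2 = 41 - 28 = 13.
       U_Y = n1*n2 - U_X = 56 - 13 = 43.
Step 4: Ties are present, so use the tie-corrected normal approximation (with continuity correction) for the p-value.
Step 5: p-value = 0.092753; compare to alpha = 0.05. fail to reject H0.

U_X = 13, p = 0.092753, fail to reject H0 at alpha = 0.05.


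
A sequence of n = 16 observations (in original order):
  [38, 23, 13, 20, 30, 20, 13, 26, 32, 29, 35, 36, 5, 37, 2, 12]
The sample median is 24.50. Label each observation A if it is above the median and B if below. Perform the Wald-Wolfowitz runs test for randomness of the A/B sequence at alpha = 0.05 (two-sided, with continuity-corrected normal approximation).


Step 1: Compute median = 24.50; label A = above, B = below.
Labels in order: ABBBABBAAAAABABB  (n_A = 8, n_B = 8)
Step 2: Count runs R = 8.
Step 3: Under H0 (random ordering), E[R] = 2*n_A*n_B/(n_A+n_B) + 1 = 2*8*8/16 + 1 = 9.0000.
        Var[R] = 2*n_A*n_B*(2*n_A*n_B - n_A - n_B) / ((n_A+n_B)^2 * (n_A+n_B-1)) = 14336/3840 = 3.7333.
        SD[R] = 1.9322.
Step 4: Continuity-corrected z = (R + 0.5 - E[R]) / SD[R] = (8 + 0.5 - 9.0000) / 1.9322 = -0.2588.
Step 5: Two-sided p-value via normal approximation = 2*(1 - Phi(|z|)) = 0.795809.
Step 6: alpha = 0.05. fail to reject H0.

R = 8, z = -0.2588, p = 0.795809, fail to reject H0.


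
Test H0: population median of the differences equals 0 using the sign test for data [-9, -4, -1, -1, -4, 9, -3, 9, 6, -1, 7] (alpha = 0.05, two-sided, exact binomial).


Step 1: Discard zero differences. Original n = 11; n_eff = number of nonzero differences = 11.
Nonzero differences (with sign): -9, -4, -1, -1, -4, +9, -3, +9, +6, -1, +7
Step 2: Count signs: positive = 4, negative = 7.
Step 3: Under H0: P(positive) = 0.5, so the number of positives S ~ Bin(11, 0.5).
Step 4: Two-sided exact p-value = sum of Bin(11,0.5) probabilities at or below the observed probability = 0.548828.
Step 5: alpha = 0.05. fail to reject H0.

n_eff = 11, pos = 4, neg = 7, p = 0.548828, fail to reject H0.


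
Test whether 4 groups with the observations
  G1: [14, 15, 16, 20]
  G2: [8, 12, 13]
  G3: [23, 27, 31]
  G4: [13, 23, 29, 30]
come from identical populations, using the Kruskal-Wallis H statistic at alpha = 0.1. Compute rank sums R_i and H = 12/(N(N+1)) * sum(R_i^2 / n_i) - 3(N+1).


Step 1: Combine all N = 14 observations and assign midranks.
sorted (value, group, rank): (8,G2,1), (12,G2,2), (13,G2,3.5), (13,G4,3.5), (14,G1,5), (15,G1,6), (16,G1,7), (20,G1,8), (23,G3,9.5), (23,G4,9.5), (27,G3,11), (29,G4,12), (30,G4,13), (31,G3,14)
Step 2: Sum ranks within each group.
R_1 = 26 (n_1 = 4)
R_2 = 6.5 (n_2 = 3)
R_3 = 34.5 (n_3 = 3)
R_4 = 38 (n_4 = 4)
Step 3: H = 12/(N(N+1)) * sum(R_i^2/n_i) - 3(N+1)
     = 12/(14*15) * (26^2/4 + 6.5^2/3 + 34.5^2/3 + 38^2/4) - 3*15
     = 0.057143 * 940.833 - 45
     = 8.761905.
Step 4: Ties present; correction factor C = 1 - 12/(14^3 - 14) = 0.995604. Corrected H = 8.761905 / 0.995604 = 8.800589.
Step 5: Under H0, H ~ chi^2(3); p-value = 0.032063.
Step 6: alpha = 0.1. reject H0.

H = 8.8006, df = 3, p = 0.032063, reject H0.


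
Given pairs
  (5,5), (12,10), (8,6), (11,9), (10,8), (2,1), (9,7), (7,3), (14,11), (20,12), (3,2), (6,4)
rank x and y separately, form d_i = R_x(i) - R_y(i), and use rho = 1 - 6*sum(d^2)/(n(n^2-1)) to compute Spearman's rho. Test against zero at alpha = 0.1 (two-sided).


Step 1: Rank x and y separately (midranks; no ties here).
rank(x): 5->3, 12->10, 8->6, 11->9, 10->8, 2->1, 9->7, 7->5, 14->11, 20->12, 3->2, 6->4
rank(y): 5->5, 10->10, 6->6, 9->9, 8->8, 1->1, 7->7, 3->3, 11->11, 12->12, 2->2, 4->4
Step 2: d_i = R_x(i) - R_y(i); compute d_i^2.
  (3-5)^2=4, (10-10)^2=0, (6-6)^2=0, (9-9)^2=0, (8-8)^2=0, (1-1)^2=0, (7-7)^2=0, (5-3)^2=4, (11-11)^2=0, (12-12)^2=0, (2-2)^2=0, (4-4)^2=0
sum(d^2) = 8.
Step 3: rho = 1 - 6*8 / (12*(12^2 - 1)) = 1 - 48/1716 = 0.972028.
Step 4: Under H0, t = rho * sqrt((n-2)/(1-rho^2)) = 13.0876 ~ t(10).
Step 5: Two-sided p-value from the t-distribution with 10 df = 0.000000.
Step 6: alpha = 0.1. reject H0.

rho = 0.9720, p = 0.000000, reject H0 at alpha = 0.1.


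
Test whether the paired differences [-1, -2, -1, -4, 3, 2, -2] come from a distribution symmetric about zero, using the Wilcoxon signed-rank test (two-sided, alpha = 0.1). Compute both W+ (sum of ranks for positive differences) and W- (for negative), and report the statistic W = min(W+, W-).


Step 1: Drop any zero differences (none here) and take |d_i|.
|d| = [1, 2, 1, 4, 3, 2, 2]
Step 2: Midrank |d_i| (ties get averaged ranks).
ranks: |1|->1.5, |2|->4, |1|->1.5, |4|->7, |3|->6, |2|->4, |2|->4
Step 3: Attach original signs; sum ranks with positive sign and with negative sign.
W+ = 6 + 4 = 10
W- = 1.5 + 4 + 1.5 + 7 + 4 = 18
(Check: W+ + W- = 28 should equal n(n+1)/2 = 28.)
Step 4: Test statistic W = min(W+, W-) = 10.
Step 5: Ties in |d|, so use the tie-corrected normal approximation.
        E[W] = n(n+1)/4 = 7*8/4 = 14.
        Tie groups: |d|=1 (t=2), |d|=2 (t=3); sum(t^3 - t) = 30.
        Var[W] = n(n+1)(2n+1)/24 - sum(t^3-t)/48 = 840/24 - 30/48 = 34.375.
        z = (W - E[W]) / sqrt(Var[W]) = (10 - 14) / 5.8630 = -0.6822.
        Two-sided p = 2*Phi(z) = 0.495086.
Step 6: alpha = 0.1. fail to reject H0.

W+ = 10, W- = 18, W = min = 10, p = 0.495086, fail to reject H0.


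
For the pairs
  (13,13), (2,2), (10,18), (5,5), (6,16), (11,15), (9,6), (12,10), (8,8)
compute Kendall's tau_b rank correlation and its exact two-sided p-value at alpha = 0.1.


Step 1: Enumerate the 36 unordered pairs (i,j) with i<j and classify each by sign(x_j-x_i) * sign(y_j-y_i).
  (1,2):dx=-11,dy=-11->C; (1,3):dx=-3,dy=+5->D; (1,4):dx=-8,dy=-8->C; (1,5):dx=-7,dy=+3->D
  (1,6):dx=-2,dy=+2->D; (1,7):dx=-4,dy=-7->C; (1,8):dx=-1,dy=-3->C; (1,9):dx=-5,dy=-5->C
  (2,3):dx=+8,dy=+16->C; (2,4):dx=+3,dy=+3->C; (2,5):dx=+4,dy=+14->C; (2,6):dx=+9,dy=+13->C
  (2,7):dx=+7,dy=+4->C; (2,8):dx=+10,dy=+8->C; (2,9):dx=+6,dy=+6->C; (3,4):dx=-5,dy=-13->C
  (3,5):dx=-4,dy=-2->C; (3,6):dx=+1,dy=-3->D; (3,7):dx=-1,dy=-12->C; (3,8):dx=+2,dy=-8->D
  (3,9):dx=-2,dy=-10->C; (4,5):dx=+1,dy=+11->C; (4,6):dx=+6,dy=+10->C; (4,7):dx=+4,dy=+1->C
  (4,8):dx=+7,dy=+5->C; (4,9):dx=+3,dy=+3->C; (5,6):dx=+5,dy=-1->D; (5,7):dx=+3,dy=-10->D
  (5,8):dx=+6,dy=-6->D; (5,9):dx=+2,dy=-8->D; (6,7):dx=-2,dy=-9->C; (6,8):dx=+1,dy=-5->D
  (6,9):dx=-3,dy=-7->C; (7,8):dx=+3,dy=+4->C; (7,9):dx=-1,dy=+2->D; (8,9):dx=-4,dy=-2->C
Step 2: C = 25, D = 11, total pairs = 36.
Step 3: tau = (C - D)/(n(n-1)/2) = (25 - 11)/36 = 0.388889.
Step 4: Exact two-sided p-value (enumerate n! = 362880 permutations of y under H0): p = 0.180181.
Step 5: alpha = 0.1. fail to reject H0.

tau_b = 0.3889 (C=25, D=11), p = 0.180181, fail to reject H0.


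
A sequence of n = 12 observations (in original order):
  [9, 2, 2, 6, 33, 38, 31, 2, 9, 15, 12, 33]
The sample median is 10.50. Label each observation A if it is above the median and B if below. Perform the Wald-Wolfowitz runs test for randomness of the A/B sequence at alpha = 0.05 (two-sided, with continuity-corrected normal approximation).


Step 1: Compute median = 10.50; label A = above, B = below.
Labels in order: BBBBAAABBAAA  (n_A = 6, n_B = 6)
Step 2: Count runs R = 4.
Step 3: Under H0 (random ordering), E[R] = 2*n_A*n_B/(n_A+n_B) + 1 = 2*6*6/12 + 1 = 7.0000.
        Var[R] = 2*n_A*n_B*(2*n_A*n_B - n_A - n_B) / ((n_A+n_B)^2 * (n_A+n_B-1)) = 4320/1584 = 2.7273.
        SD[R] = 1.6514.
Step 4: Continuity-corrected z = (R + 0.5 - E[R]) / SD[R] = (4 + 0.5 - 7.0000) / 1.6514 = -1.5138.
Step 5: Two-sided p-value via normal approximation = 2*(1 - Phi(|z|)) = 0.130070.
Step 6: alpha = 0.05. fail to reject H0.

R = 4, z = -1.5138, p = 0.130070, fail to reject H0.


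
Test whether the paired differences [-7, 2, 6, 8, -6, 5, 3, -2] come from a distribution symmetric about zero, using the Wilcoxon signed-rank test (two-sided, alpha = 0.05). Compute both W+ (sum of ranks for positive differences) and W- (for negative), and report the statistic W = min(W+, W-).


Step 1: Drop any zero differences (none here) and take |d_i|.
|d| = [7, 2, 6, 8, 6, 5, 3, 2]
Step 2: Midrank |d_i| (ties get averaged ranks).
ranks: |7|->7, |2|->1.5, |6|->5.5, |8|->8, |6|->5.5, |5|->4, |3|->3, |2|->1.5
Step 3: Attach original signs; sum ranks with positive sign and with negative sign.
W+ = 1.5 + 5.5 + 8 + 4 + 3 = 22
W- = 7 + 5.5 + 1.5 = 14
(Check: W+ + W- = 36 should equal n(n+1)/2 = 36.)
Step 4: Test statistic W = min(W+, W-) = 14.
Step 5: Ties in |d|, so use the tie-corrected normal approximation.
        E[W] = n(n+1)/4 = 8*9/4 = 18.
        Tie groups: |d|=2 (t=2), |d|=6 (t=2); sum(t^3 - t) = 12.
        Var[W] = n(n+1)(2n+1)/24 - sum(t^3-t)/48 = 1224/24 - 12/48 = 50.75.
        z = (W - E[W]) / sqrt(Var[W]) = (14 - 18) / 7.1239 = -0.5615.
        Two-sided p = 2*Phi(z) = 0.574464.
Step 6: alpha = 0.05. fail to reject H0.

W+ = 22, W- = 14, W = min = 14, p = 0.574464, fail to reject H0.


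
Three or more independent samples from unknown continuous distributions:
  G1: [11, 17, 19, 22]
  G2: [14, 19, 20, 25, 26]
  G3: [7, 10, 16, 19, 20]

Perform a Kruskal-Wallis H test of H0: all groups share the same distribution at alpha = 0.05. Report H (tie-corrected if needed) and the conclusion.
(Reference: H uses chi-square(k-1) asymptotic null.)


Step 1: Combine all N = 14 observations and assign midranks.
sorted (value, group, rank): (7,G3,1), (10,G3,2), (11,G1,3), (14,G2,4), (16,G3,5), (17,G1,6), (19,G1,8), (19,G2,8), (19,G3,8), (20,G2,10.5), (20,G3,10.5), (22,G1,12), (25,G2,13), (26,G2,14)
Step 2: Sum ranks within each group.
R_1 = 29 (n_1 = 4)
R_2 = 49.5 (n_2 = 5)
R_3 = 26.5 (n_3 = 5)
Step 3: H = 12/(N(N+1)) * sum(R_i^2/n_i) - 3(N+1)
     = 12/(14*15) * (29^2/4 + 49.5^2/5 + 26.5^2/5) - 3*15
     = 0.057143 * 840.75 - 45
     = 3.042857.
Step 4: Ties present; correction factor C = 1 - 30/(14^3 - 14) = 0.989011. Corrected H = 3.042857 / 0.989011 = 3.076667.
Step 5: Under H0, H ~ chi^2(2); p-value = 0.214739.
Step 6: alpha = 0.05. fail to reject H0.

H = 3.0767, df = 2, p = 0.214739, fail to reject H0.


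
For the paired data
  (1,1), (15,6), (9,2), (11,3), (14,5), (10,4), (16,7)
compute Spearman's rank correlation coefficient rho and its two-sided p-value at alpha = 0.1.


Step 1: Rank x and y separately (midranks; no ties here).
rank(x): 1->1, 15->6, 9->2, 11->4, 14->5, 10->3, 16->7
rank(y): 1->1, 6->6, 2->2, 3->3, 5->5, 4->4, 7->7
Step 2: d_i = R_x(i) - R_y(i); compute d_i^2.
  (1-1)^2=0, (6-6)^2=0, (2-2)^2=0, (4-3)^2=1, (5-5)^2=0, (3-4)^2=1, (7-7)^2=0
sum(d^2) = 2.
Step 3: rho = 1 - 6*2 / (7*(7^2 - 1)) = 1 - 12/336 = 0.964286.
Step 4: Under H0, t = rho * sqrt((n-2)/(1-rho^2)) = 8.1408 ~ t(5).
Step 5: Two-sided p-value from the t-distribution with 5 df = 0.000454.
Step 6: alpha = 0.1. reject H0.

rho = 0.9643, p = 0.000454, reject H0 at alpha = 0.1.


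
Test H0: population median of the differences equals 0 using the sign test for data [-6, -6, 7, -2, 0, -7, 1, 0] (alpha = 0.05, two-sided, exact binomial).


Step 1: Discard zero differences. Original n = 8; n_eff = number of nonzero differences = 6.
Nonzero differences (with sign): -6, -6, +7, -2, -7, +1
Step 2: Count signs: positive = 2, negative = 4.
Step 3: Under H0: P(positive) = 0.5, so the number of positives S ~ Bin(6, 0.5).
Step 4: Two-sided exact p-value = sum of Bin(6,0.5) probabilities at or below the observed probability = 0.687500.
Step 5: alpha = 0.05. fail to reject H0.

n_eff = 6, pos = 2, neg = 4, p = 0.687500, fail to reject H0.
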